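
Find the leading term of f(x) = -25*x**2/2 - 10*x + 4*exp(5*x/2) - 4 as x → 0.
125*x**3/12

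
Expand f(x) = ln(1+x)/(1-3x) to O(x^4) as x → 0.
x + 5*x**2/2 + 47*x**3/6 + O(x**4)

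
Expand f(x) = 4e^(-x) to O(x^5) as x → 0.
4 - 4*x + 2*x**2 - 2*x**3/3 + x**4/6 + O(x**5)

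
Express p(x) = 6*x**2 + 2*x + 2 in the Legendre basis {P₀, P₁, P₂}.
(4)P₀ + (2)P₁ + (4)P₂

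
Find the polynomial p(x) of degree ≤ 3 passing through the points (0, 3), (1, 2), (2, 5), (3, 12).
2*x**2 - 3*x + 3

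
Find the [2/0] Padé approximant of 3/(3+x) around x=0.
x**2/9 - x/3 + 1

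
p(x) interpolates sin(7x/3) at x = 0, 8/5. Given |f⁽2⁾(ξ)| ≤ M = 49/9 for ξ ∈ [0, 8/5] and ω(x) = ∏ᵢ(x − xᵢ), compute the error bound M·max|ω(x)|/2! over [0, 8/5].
392/225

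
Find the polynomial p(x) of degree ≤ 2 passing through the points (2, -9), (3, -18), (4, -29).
-x**2 - 4*x + 3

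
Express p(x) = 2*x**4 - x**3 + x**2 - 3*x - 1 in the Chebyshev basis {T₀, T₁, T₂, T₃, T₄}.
(1/4)T₀ + (-15/4)T₁ + (3/2)T₂ + (-1/4)T₃ + (1/4)T₄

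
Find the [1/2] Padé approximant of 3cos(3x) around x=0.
3/(9*x**2/2 + 1)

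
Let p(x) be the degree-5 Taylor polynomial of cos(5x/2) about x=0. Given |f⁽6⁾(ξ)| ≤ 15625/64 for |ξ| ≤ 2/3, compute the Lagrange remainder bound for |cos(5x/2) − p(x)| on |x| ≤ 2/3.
3125/104976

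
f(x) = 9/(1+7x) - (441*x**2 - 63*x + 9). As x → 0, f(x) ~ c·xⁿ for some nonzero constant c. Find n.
3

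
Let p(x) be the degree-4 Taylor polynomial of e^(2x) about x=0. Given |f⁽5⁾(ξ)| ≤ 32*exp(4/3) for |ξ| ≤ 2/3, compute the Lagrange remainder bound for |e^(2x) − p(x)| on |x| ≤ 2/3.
128*exp(4/3)/3645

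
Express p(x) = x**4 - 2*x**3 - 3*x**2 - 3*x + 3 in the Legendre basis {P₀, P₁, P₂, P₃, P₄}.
(11/5)P₀ + (-21/5)P₁ + (-10/7)P₂ + (-4/5)P₃ + (8/35)P₄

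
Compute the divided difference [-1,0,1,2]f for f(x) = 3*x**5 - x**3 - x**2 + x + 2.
14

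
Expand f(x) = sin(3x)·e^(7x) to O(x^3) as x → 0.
3*x + 21*x**2 + O(x**3)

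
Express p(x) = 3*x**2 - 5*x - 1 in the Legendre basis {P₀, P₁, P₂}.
(-5)P₁ + (2)P₂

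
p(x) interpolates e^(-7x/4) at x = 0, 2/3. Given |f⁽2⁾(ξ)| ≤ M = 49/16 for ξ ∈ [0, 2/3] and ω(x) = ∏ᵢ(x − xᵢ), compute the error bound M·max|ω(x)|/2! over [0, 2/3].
49/288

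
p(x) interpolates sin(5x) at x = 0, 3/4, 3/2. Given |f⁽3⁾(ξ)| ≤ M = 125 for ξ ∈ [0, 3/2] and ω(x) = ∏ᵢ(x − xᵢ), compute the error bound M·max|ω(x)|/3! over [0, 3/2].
125*sqrt(3)/64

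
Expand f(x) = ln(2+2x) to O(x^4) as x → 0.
log(2) + x - x**2/2 + x**3/3 + O(x**4)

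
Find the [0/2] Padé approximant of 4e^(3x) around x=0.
4/(9*x**2/2 - 3*x + 1)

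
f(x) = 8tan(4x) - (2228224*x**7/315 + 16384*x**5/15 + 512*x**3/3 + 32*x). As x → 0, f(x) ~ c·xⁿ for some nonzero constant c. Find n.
9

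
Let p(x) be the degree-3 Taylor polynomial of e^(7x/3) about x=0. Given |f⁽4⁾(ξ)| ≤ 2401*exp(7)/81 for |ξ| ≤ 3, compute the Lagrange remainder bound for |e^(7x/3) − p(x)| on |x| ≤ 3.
2401*exp(7)/24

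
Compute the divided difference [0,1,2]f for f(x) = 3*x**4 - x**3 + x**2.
19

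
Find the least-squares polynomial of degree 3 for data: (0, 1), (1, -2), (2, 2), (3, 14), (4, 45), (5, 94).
62/63 + (-109/27)x + (29/63)x² + (22/27)x³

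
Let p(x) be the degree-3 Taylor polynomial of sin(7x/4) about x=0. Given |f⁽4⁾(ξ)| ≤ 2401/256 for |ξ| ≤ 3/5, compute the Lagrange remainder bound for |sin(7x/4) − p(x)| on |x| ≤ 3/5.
64827/1280000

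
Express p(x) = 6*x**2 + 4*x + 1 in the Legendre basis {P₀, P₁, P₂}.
(3)P₀ + (4)P₁ + (4)P₂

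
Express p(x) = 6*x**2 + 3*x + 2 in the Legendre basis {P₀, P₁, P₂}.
(4)P₀ + (3)P₁ + (4)P₂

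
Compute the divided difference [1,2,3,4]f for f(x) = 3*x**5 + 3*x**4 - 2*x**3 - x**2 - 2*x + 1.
223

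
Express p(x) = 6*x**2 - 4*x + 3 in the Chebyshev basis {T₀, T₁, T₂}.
(6)T₀ + (-4)T₁ + (3)T₂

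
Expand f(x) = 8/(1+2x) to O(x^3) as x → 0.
8 - 16*x + 32*x**2 + O(x**3)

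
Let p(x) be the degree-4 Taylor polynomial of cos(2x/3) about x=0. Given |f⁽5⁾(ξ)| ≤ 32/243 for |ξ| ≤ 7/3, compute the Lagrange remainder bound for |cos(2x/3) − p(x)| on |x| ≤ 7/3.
67228/885735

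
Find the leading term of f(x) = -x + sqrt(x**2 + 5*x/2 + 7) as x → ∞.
5/4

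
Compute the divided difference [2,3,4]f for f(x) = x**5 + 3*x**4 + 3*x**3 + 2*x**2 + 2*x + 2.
479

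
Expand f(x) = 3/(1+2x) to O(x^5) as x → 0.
3 - 6*x + 12*x**2 - 24*x**3 + 48*x**4 + O(x**5)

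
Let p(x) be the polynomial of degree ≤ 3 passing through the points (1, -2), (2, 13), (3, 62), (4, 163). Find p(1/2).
-19/8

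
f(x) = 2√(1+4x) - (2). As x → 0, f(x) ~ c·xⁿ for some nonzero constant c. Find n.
1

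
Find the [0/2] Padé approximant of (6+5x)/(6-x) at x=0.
1/(5*x**2/6 - x + 1)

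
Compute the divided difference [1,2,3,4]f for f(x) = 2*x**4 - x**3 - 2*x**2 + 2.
19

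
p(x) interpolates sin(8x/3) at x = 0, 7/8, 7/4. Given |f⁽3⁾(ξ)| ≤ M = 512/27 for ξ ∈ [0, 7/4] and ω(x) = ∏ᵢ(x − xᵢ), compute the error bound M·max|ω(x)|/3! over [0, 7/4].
343*sqrt(3)/729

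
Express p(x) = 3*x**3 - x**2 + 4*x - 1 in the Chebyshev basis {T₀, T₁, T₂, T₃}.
(-3/2)T₀ + (25/4)T₁ + (-1/2)T₂ + (3/4)T₃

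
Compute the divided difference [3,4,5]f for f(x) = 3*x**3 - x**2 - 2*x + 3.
35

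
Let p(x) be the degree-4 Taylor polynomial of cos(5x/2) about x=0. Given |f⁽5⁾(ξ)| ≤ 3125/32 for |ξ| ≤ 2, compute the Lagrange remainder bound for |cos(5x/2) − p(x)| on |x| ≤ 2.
625/24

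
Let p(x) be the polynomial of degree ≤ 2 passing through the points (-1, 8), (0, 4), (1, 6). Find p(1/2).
17/4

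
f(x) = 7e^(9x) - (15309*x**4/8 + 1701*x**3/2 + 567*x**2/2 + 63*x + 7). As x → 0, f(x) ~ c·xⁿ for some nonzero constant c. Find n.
5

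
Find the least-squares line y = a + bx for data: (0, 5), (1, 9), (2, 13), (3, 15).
a = 27/5, b = 17/5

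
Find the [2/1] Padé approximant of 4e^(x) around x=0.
(2*x**2/3 + 8*x/3 + 4)/(1 - x/3)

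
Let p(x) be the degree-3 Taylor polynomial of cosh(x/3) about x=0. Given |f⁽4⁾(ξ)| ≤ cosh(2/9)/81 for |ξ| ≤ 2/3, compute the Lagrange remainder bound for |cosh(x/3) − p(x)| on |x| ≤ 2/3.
2*cosh(2/9)/19683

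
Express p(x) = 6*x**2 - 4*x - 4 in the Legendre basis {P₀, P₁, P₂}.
(-2)P₀ + (-4)P₁ + (4)P₂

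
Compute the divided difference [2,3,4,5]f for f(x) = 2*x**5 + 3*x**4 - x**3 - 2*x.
291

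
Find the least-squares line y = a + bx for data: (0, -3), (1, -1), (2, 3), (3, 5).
a = -16/5, b = 14/5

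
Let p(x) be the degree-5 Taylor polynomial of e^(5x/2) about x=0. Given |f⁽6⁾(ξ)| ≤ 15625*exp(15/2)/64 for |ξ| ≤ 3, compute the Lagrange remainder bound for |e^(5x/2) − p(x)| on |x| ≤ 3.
253125*exp(15/2)/1024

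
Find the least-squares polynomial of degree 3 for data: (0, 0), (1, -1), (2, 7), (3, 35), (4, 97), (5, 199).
17/126 + (-2003/756)x + (-79/126)x² + (197/108)x³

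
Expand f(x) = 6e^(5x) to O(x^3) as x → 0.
6 + 30*x + 75*x**2 + O(x**3)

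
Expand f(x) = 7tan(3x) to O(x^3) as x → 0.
21*x + O(x**3)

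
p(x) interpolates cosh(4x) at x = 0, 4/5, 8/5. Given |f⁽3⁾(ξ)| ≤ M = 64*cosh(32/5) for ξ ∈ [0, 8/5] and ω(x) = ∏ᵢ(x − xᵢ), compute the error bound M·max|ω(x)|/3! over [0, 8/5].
4096*sqrt(3)*cosh(32/5)/3375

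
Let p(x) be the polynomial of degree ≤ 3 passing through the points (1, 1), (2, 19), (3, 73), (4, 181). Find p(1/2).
-1/8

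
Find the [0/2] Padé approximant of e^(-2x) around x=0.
1/(2*x**2 + 2*x + 1)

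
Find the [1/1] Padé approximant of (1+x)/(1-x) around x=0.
(x + 1)/(1 - x)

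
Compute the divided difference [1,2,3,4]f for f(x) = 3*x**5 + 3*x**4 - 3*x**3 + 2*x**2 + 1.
222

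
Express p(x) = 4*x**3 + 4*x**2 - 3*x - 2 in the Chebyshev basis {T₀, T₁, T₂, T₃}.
(2)T₂ + T₃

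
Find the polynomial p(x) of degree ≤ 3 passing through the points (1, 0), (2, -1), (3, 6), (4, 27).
x**3 - 2*x**2 - 2*x + 3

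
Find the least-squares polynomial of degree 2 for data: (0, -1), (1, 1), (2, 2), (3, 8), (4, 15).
-23/35 + (-27/70)x + (15/14)x²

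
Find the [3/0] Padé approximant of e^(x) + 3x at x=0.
x**3/6 + x**2/2 + 4*x + 1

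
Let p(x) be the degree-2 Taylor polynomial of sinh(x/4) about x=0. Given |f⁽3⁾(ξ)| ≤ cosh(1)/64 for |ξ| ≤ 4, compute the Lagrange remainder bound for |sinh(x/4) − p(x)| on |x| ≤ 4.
cosh(1)/6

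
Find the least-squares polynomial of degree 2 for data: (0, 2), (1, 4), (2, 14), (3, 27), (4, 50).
71/35 + (-67/70)x + (45/14)x²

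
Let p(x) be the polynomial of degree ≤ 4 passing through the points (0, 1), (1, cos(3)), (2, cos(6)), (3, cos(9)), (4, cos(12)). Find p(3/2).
15*cos(3)/32 - 5/128 + 3*cos(12)/128 - 5*cos(9)/32 + 45*cos(6)/64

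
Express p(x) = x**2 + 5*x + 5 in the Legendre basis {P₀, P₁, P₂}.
(16/3)P₀ + (5)P₁ + (2/3)P₂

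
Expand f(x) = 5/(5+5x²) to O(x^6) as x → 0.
1 - x**2 + x**4 + O(x**6)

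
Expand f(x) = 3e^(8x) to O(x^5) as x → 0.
3 + 24*x + 96*x**2 + 256*x**3 + 512*x**4 + O(x**5)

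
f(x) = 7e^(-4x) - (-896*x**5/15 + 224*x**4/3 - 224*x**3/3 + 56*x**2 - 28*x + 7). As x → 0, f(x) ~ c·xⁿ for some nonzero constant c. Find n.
6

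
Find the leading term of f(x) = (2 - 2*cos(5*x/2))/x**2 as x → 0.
25/4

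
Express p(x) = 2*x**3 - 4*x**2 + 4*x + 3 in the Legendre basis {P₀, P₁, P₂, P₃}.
(5/3)P₀ + (26/5)P₁ + (-8/3)P₂ + (4/5)P₃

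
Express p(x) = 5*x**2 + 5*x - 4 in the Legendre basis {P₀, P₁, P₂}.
(-7/3)P₀ + (5)P₁ + (10/3)P₂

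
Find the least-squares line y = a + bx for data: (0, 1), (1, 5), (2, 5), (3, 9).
a = 7/5, b = 12/5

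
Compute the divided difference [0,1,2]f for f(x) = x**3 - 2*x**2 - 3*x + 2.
1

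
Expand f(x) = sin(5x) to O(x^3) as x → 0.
5*x + O(x**3)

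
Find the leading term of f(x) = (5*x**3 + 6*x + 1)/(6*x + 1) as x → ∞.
5*x**2/6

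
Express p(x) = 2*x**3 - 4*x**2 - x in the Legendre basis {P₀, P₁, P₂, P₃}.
(-4/3)P₀ + (1/5)P₁ + (-8/3)P₂ + (4/5)P₃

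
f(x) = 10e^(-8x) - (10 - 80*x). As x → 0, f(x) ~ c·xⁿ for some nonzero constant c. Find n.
2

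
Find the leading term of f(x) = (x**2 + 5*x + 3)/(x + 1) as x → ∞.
x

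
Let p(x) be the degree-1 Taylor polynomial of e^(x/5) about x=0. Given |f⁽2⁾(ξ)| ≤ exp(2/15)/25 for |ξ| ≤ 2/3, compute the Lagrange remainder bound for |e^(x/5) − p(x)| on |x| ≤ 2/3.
2*exp(2/15)/225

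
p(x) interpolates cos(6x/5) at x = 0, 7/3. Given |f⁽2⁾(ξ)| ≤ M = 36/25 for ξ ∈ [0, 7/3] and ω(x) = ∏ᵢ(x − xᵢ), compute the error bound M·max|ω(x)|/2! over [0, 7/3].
49/50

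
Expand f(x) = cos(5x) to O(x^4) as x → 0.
1 - 25*x**2/2 + O(x**4)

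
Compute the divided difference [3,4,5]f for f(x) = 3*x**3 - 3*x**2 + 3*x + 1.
33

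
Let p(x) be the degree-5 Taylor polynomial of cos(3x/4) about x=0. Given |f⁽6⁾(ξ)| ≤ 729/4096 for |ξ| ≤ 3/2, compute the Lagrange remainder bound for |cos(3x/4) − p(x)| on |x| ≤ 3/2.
59049/20971520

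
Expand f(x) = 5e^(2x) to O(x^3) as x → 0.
5 + 10*x + 10*x**2 + O(x**3)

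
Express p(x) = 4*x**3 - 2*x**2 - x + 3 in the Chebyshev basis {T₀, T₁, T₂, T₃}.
(2)T₀ + (2)T₁ - T₂ + T₃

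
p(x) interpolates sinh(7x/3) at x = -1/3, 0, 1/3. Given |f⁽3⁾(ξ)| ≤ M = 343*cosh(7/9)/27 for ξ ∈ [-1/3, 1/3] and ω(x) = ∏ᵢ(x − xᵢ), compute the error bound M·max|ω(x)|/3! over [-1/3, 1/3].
343*sqrt(3)*cosh(7/9)/19683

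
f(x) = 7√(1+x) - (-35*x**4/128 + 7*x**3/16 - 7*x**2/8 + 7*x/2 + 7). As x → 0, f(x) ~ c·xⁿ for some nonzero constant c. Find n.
5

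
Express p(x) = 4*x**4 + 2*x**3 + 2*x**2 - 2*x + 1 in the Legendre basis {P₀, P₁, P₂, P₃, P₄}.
(37/15)P₀ + (-4/5)P₁ + (76/21)P₂ + (4/5)P₃ + (32/35)P₄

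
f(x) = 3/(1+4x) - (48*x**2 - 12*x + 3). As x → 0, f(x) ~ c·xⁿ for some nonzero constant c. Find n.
3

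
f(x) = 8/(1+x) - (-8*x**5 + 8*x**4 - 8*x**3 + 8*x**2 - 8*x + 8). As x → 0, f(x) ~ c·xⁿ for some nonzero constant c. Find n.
6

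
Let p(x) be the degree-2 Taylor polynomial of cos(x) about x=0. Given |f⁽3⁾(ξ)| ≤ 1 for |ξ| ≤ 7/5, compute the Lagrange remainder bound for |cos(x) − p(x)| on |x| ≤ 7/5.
343/750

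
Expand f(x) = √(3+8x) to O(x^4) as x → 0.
sqrt(3) + 4*sqrt(3)*x/3 - 8*sqrt(3)*x**2/9 + 32*sqrt(3)*x**3/27 + O(x**4)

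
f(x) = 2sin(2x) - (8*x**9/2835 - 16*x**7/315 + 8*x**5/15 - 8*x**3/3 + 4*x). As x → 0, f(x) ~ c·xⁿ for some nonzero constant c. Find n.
11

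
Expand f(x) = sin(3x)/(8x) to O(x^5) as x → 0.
3/8 - 9*x**2/16 + 81*x**4/320 + O(x**5)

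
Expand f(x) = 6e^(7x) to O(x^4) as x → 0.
6 + 42*x + 147*x**2 + 343*x**3 + O(x**4)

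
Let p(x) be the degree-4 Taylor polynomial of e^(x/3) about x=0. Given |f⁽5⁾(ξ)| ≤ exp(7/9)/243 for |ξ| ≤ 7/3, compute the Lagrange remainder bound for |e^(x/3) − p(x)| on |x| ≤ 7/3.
16807*exp(7/9)/7085880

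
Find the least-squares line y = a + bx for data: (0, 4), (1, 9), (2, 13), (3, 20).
a = 37/10, b = 26/5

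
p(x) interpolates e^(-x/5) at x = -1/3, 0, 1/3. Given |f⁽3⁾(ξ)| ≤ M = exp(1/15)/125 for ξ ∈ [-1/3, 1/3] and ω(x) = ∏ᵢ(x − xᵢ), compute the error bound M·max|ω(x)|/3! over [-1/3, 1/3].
sqrt(3)*exp(1/15)/91125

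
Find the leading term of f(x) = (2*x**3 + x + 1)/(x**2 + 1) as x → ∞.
2*x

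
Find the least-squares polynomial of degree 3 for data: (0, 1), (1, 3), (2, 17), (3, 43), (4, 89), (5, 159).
17/21 + (-4/9)x + (53/21)x² + (7/9)x³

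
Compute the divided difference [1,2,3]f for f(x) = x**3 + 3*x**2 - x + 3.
9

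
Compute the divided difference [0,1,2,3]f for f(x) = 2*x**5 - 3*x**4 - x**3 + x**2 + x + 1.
31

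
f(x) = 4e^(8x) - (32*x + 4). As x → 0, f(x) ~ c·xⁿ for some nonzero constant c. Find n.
2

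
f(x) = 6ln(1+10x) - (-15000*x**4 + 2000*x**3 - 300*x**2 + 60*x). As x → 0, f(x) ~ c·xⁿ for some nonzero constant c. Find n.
5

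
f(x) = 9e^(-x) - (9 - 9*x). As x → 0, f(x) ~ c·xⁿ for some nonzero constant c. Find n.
2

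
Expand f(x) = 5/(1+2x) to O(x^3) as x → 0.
5 - 10*x + 20*x**2 + O(x**3)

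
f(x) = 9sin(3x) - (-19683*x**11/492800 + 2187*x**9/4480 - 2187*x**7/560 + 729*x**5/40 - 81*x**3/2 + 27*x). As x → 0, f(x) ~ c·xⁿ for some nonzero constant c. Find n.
13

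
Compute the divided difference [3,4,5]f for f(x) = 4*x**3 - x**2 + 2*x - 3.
47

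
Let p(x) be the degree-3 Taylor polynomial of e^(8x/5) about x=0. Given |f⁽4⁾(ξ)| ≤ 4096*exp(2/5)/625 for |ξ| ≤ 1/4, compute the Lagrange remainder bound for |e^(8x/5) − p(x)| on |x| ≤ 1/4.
2*exp(2/5)/1875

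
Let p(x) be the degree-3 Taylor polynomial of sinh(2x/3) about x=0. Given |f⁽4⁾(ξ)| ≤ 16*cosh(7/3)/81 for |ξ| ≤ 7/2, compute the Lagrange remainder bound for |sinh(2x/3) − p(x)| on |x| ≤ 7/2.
2401*cosh(7/3)/1944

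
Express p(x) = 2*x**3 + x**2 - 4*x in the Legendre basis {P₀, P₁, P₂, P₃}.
(1/3)P₀ + (-14/5)P₁ + (2/3)P₂ + (4/5)P₃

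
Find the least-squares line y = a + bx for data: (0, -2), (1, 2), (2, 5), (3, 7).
a = -3/2, b = 3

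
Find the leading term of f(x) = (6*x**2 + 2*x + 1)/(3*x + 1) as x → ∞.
2*x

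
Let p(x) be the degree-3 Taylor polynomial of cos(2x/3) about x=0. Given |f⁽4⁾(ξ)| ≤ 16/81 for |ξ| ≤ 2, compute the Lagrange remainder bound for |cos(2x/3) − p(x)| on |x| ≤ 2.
32/243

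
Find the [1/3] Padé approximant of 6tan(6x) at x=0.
36*x/(1 - 12*x**2)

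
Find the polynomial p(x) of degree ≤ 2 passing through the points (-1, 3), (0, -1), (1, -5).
-4*x - 1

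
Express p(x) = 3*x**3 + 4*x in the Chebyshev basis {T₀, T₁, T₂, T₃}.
(25/4)T₁ + (3/4)T₃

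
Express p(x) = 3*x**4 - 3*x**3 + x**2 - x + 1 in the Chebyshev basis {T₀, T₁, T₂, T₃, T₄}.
(21/8)T₀ + (-13/4)T₁ + (2)T₂ + (-3/4)T₃ + (3/8)T₄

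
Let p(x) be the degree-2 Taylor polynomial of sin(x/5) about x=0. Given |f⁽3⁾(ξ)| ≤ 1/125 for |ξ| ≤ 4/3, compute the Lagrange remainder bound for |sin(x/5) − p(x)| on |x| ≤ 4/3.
32/10125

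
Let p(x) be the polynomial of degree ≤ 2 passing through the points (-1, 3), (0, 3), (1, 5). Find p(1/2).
15/4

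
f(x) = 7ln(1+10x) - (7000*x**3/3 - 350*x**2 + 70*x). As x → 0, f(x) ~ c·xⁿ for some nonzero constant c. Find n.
4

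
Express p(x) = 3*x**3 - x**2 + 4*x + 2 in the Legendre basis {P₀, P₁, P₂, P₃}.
(5/3)P₀ + (29/5)P₁ + (-2/3)P₂ + (6/5)P₃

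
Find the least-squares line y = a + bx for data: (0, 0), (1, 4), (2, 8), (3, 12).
a = 0, b = 4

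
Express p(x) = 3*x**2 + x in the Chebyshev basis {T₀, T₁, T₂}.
(3/2)T₀ + T₁ + (3/2)T₂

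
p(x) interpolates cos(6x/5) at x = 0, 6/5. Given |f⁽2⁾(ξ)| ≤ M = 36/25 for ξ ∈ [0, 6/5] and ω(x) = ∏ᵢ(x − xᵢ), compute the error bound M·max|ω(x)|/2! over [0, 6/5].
162/625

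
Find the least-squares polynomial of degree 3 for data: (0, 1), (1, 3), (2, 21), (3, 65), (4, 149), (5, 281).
65/63 + (-418/189)x + (289/126)x² + (101/54)x³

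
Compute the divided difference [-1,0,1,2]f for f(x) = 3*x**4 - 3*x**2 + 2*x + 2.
6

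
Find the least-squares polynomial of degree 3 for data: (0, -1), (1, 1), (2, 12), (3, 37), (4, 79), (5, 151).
-26/21 + (79/63)x + (23/42)x² + (19/18)x³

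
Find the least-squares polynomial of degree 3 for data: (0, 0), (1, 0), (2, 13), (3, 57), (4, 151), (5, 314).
-5/126 + (83/756)x + (-193/63)x² + (337/108)x³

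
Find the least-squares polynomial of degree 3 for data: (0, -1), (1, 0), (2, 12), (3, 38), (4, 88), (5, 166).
-137/126 + (-919/756)x + (101/63)x² + (115/108)x³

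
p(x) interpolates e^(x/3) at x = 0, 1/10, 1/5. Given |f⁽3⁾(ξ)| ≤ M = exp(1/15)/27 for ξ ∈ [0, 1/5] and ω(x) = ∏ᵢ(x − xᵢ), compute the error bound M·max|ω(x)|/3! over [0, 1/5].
sqrt(3)*exp(1/15)/729000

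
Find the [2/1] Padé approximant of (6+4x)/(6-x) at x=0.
(2*x/3 + 1)/(1 - x/6)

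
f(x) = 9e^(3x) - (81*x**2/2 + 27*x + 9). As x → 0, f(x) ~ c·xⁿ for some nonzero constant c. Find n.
3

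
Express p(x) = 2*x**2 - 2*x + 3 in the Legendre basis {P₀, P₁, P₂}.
(11/3)P₀ + (-2)P₁ + (4/3)P₂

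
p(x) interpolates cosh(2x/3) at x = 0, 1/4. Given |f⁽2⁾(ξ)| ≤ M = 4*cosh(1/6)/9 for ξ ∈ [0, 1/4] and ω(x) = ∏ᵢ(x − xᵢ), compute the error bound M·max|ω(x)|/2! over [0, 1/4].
cosh(1/6)/288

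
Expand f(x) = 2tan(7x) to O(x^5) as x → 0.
14*x + 686*x**3/3 + O(x**5)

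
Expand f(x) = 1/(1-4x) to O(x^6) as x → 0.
1 + 4*x + 16*x**2 + 64*x**3 + 256*x**4 + 1024*x**5 + O(x**6)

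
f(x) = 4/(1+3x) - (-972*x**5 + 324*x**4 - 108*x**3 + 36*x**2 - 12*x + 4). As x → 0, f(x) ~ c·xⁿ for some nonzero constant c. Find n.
6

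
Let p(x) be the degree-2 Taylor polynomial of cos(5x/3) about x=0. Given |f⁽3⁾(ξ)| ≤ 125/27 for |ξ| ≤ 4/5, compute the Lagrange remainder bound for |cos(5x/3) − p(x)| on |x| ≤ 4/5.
32/81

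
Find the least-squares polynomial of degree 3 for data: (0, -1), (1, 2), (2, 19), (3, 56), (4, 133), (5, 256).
-10/9 + (103/54)x + (-5/18)x² + (55/27)x³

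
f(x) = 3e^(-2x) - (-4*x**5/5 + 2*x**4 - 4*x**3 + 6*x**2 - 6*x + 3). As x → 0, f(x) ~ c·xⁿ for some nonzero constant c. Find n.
6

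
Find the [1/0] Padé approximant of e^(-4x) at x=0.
1 - 4*x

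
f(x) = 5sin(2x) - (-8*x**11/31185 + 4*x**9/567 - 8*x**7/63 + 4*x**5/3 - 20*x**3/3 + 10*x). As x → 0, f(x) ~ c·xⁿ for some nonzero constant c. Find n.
13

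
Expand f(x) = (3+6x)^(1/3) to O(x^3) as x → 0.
3**(1/3) + 2*3**(1/3)*x/3 - 4*3**(1/3)*x**2/9 + O(x**3)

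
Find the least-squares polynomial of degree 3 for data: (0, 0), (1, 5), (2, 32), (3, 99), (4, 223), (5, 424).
-1/18 + (289/756)x + (451/252)x² + (163/54)x³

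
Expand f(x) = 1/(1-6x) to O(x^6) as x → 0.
1 + 6*x + 36*x**2 + 216*x**3 + 1296*x**4 + 7776*x**5 + O(x**6)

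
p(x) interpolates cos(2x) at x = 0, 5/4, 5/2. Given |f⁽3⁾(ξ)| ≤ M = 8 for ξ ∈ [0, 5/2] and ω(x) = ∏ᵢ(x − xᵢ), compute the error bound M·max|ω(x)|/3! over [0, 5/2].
125*sqrt(3)/216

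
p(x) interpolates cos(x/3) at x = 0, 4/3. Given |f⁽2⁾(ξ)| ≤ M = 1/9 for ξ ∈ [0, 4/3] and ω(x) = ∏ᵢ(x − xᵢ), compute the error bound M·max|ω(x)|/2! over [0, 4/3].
2/81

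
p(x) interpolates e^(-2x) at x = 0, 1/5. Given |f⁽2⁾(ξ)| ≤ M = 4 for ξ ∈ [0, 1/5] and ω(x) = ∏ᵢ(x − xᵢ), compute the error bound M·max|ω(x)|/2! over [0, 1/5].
1/50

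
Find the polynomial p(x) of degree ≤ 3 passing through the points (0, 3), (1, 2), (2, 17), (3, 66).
3*x**3 - x**2 - 3*x + 3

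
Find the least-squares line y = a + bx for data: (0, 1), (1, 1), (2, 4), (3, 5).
a = 1/2, b = 3/2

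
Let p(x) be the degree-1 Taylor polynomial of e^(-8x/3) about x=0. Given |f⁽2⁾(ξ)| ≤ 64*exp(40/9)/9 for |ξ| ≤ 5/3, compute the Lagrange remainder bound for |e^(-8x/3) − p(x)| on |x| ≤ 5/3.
800*exp(40/9)/81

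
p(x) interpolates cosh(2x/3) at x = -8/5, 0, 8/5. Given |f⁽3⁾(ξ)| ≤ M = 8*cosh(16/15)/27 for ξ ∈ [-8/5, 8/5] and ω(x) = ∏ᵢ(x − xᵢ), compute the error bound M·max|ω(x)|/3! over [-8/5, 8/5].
4096*sqrt(3)*cosh(16/15)/91125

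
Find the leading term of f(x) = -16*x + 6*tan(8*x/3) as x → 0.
1024*x**3/27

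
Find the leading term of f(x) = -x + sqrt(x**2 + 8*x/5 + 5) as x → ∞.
4/5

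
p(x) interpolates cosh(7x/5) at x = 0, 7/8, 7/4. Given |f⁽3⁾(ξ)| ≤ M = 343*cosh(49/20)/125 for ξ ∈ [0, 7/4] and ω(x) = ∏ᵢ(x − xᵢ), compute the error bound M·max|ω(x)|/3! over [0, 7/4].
117649*sqrt(3)*cosh(49/20)/1728000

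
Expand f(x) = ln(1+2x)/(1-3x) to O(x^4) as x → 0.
2*x + 4*x**2 + 44*x**3/3 + O(x**4)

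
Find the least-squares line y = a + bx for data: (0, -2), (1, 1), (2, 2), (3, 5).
a = -9/5, b = 11/5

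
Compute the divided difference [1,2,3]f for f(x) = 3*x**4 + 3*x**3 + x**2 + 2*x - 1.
94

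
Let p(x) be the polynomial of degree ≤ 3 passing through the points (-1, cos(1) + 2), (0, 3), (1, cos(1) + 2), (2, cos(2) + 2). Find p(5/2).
-5*cos(1)/2 + 35*cos(2)/16 + 53/16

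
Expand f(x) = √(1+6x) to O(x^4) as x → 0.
1 + 3*x - 9*x**2/2 + 27*x**3/2 + O(x**4)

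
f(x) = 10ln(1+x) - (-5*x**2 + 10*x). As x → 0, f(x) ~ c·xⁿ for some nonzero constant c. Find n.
3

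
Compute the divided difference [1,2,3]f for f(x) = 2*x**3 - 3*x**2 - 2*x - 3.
9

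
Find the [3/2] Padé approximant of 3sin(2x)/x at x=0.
(6 - 14*x**2/5)/(x**2/5 + 1)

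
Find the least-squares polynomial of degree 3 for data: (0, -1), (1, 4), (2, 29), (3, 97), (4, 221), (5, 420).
-50/63 + (-547/378)x + (163/63)x² + (157/54)x³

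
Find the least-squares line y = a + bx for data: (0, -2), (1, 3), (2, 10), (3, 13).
a = -9/5, b = 26/5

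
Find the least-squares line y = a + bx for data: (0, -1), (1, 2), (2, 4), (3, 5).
a = -1/2, b = 2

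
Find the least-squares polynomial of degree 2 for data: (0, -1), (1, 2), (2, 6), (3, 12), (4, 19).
-34/35 + (15/7)x + (5/7)x²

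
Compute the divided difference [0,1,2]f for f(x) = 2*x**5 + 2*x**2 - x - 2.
32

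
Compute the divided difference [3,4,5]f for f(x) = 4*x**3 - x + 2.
48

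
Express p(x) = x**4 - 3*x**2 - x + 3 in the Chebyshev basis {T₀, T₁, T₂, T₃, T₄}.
(15/8)T₀ - T₁ - T₂ + (1/8)T₄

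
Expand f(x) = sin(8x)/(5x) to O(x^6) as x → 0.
8/5 - 256*x**2/15 + 4096*x**4/75 + O(x**6)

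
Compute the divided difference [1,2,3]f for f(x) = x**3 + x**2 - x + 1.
7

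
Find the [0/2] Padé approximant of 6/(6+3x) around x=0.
1/(x/2 + 1)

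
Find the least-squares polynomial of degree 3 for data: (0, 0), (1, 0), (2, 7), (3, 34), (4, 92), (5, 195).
-1/63 + (229/378)x + (-667/252)x² + (223/108)x³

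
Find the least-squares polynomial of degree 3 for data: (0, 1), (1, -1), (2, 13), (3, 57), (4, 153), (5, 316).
19/21 + (-349/126)x + (-143/84)x² + (107/36)x³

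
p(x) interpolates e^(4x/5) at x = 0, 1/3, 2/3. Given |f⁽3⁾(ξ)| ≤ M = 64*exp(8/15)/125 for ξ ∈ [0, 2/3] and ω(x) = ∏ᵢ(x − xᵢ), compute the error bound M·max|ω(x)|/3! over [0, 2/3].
64*sqrt(3)*exp(8/15)/91125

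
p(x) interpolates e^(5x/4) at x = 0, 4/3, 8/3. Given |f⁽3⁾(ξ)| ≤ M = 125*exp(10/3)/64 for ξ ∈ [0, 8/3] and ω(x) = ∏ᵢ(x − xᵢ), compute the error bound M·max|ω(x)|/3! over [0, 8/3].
125*sqrt(3)*exp(10/3)/729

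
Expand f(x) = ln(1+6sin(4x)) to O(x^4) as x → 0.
24*x - 288*x**2 + 4544*x**3 + O(x**4)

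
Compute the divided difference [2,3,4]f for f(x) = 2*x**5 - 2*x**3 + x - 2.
552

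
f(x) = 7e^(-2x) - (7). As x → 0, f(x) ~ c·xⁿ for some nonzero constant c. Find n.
1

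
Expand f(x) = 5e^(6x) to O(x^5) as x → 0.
5 + 30*x + 90*x**2 + 180*x**3 + 270*x**4 + O(x**5)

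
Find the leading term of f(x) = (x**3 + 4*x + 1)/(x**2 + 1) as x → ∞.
x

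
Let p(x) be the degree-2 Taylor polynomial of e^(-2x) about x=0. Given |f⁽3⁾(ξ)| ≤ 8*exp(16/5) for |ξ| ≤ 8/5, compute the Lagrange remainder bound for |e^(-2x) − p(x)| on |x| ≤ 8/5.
2048*exp(16/5)/375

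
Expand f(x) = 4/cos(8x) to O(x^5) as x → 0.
4 + 128*x**2 + 10240*x**4/3 + O(x**5)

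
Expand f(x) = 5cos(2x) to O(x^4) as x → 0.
5 - 10*x**2 + O(x**4)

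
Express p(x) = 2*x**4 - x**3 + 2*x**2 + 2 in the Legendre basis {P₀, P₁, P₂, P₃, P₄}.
(46/15)P₀ + (-3/5)P₁ + (52/21)P₂ + (-2/5)P₃ + (16/35)P₄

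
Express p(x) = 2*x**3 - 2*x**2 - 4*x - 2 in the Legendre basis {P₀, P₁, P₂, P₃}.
(-8/3)P₀ + (-14/5)P₁ + (-4/3)P₂ + (4/5)P₃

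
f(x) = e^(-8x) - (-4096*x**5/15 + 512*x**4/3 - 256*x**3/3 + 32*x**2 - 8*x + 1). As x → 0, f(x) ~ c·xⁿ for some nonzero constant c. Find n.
6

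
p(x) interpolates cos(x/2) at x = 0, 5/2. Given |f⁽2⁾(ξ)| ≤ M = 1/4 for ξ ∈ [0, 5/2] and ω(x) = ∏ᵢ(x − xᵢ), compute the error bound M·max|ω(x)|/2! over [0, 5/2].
25/128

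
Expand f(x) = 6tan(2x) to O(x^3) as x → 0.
12*x + O(x**3)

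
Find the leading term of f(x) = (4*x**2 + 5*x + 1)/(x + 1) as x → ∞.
4*x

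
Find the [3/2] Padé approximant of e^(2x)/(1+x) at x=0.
(8*x**3/15 + 6*x**2/5 + 9*x/5 + 1)/(-3*x**2/5 + 4*x/5 + 1)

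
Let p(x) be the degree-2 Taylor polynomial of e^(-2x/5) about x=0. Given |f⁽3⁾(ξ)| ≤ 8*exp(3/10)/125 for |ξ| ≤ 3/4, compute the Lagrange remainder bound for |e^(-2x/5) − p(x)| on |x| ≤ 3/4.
9*exp(3/10)/2000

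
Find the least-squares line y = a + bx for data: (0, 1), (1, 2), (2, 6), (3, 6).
a = 9/10, b = 19/10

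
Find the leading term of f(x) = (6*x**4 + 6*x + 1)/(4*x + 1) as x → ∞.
3*x**3/2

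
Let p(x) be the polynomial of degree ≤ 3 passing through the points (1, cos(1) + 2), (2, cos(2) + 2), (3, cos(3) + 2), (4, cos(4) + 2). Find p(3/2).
15*cos(2)/16 + cos(4)/16 + 5*cos(1)/16 - 5*cos(3)/16 + 2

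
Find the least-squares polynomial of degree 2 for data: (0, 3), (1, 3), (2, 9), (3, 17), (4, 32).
104/35 + (-68/35)x + (16/7)x²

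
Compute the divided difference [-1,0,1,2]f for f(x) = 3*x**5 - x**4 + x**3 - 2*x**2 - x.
14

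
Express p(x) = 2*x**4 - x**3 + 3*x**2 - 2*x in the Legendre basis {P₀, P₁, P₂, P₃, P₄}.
(7/5)P₀ + (-13/5)P₁ + (22/7)P₂ + (-2/5)P₃ + (16/35)P₄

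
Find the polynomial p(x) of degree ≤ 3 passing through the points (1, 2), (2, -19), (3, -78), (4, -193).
-3*x**3 - x**2 + 3*x + 3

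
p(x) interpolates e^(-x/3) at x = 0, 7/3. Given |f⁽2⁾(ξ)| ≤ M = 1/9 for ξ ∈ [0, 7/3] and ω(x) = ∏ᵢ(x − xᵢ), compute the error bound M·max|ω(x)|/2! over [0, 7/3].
49/648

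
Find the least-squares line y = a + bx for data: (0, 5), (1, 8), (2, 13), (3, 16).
a = 24/5, b = 19/5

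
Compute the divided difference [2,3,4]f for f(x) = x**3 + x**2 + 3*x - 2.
10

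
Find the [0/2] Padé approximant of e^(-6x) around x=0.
1/(18*x**2 + 6*x + 1)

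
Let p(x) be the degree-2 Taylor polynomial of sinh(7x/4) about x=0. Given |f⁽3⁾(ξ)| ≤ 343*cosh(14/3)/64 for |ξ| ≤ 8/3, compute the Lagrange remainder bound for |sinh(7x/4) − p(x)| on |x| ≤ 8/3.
1372*cosh(14/3)/81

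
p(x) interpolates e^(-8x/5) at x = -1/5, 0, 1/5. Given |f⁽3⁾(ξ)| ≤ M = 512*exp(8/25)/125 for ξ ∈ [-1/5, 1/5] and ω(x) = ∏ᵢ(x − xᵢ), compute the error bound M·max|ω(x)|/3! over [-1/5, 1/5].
512*sqrt(3)*exp(8/25)/421875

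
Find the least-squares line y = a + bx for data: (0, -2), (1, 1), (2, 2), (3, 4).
a = -8/5, b = 19/10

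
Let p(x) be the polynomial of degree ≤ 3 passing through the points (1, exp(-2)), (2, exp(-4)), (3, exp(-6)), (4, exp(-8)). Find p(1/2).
(-35*exp(4) - 5 + 21*exp(2) + 35*exp(6))*exp(-8)/16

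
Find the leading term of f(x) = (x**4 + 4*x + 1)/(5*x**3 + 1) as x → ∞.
x/5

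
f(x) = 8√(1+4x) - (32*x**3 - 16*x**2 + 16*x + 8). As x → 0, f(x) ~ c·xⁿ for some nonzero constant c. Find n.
4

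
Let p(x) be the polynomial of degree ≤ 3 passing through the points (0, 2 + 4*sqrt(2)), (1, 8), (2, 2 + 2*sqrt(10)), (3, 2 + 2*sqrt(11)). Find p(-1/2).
-89/8 - 5*sqrt(11)/8 + 21*sqrt(10)/8 + 35*sqrt(2)/4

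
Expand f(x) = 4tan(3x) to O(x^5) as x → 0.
12*x + 36*x**3 + O(x**5)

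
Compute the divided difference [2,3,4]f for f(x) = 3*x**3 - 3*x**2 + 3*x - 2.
24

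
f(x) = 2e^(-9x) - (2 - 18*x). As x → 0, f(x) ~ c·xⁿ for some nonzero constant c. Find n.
2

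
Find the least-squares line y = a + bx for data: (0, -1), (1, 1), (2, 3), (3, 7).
a = -7/5, b = 13/5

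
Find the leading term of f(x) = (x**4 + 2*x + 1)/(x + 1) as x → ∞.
x**3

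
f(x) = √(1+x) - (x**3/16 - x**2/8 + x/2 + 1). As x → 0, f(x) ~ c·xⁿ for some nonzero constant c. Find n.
4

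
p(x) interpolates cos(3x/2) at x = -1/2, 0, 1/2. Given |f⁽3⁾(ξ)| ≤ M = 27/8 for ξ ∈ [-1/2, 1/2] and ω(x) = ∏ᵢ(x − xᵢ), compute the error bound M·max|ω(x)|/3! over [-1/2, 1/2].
sqrt(3)/64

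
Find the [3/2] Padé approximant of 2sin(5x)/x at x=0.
(10 - 175*x**2/6)/(5*x**2/4 + 1)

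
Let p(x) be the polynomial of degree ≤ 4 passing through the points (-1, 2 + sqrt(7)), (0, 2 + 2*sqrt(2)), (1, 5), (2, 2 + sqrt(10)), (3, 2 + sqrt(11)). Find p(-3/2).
-105*sqrt(2)/16 - 45*sqrt(10)/32 + 35*sqrt(11)/128 + 315*sqrt(7)/128 + 695/64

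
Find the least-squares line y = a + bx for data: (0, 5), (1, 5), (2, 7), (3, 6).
a = 5, b = 1/2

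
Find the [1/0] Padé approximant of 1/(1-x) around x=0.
x + 1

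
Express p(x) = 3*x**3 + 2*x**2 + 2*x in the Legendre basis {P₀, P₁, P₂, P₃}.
(2/3)P₀ + (19/5)P₁ + (4/3)P₂ + (6/5)P₃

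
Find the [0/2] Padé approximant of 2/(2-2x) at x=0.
1/(1 - x)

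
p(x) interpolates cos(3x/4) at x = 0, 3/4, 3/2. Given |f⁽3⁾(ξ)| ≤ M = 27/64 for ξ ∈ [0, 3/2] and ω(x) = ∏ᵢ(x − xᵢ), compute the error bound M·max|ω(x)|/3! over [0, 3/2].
27*sqrt(3)/4096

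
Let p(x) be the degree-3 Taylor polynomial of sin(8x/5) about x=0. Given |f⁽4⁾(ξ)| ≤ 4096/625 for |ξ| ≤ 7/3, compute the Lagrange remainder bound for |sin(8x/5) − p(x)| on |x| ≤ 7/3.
1229312/151875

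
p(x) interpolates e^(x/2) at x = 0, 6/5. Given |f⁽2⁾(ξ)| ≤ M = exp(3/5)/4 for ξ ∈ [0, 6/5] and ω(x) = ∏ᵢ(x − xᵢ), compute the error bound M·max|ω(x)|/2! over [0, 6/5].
9*exp(3/5)/200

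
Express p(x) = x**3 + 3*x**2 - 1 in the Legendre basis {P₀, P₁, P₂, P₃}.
(3/5)P₁ + (2)P₂ + (2/5)P₃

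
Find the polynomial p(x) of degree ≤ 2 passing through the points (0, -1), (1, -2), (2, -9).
-3*x**2 + 2*x - 1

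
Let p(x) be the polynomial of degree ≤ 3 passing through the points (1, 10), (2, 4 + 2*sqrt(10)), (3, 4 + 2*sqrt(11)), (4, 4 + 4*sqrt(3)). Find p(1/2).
-35*sqrt(10)/8 - 5*sqrt(3)/4 + 21*sqrt(11)/8 + 137/8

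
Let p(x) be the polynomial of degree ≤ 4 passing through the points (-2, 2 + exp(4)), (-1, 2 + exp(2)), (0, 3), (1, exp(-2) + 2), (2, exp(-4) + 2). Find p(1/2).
(-5 + 60*exp(2) + (-20*exp(2) + 3*exp(4) + 346)*exp(4))*exp(-4)/128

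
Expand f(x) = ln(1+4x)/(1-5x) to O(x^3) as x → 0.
4*x + 12*x**2 + O(x**3)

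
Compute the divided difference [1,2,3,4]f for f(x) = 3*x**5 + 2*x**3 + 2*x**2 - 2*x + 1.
197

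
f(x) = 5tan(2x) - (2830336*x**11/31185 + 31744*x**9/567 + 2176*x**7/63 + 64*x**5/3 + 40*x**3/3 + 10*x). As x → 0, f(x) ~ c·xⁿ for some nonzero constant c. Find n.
13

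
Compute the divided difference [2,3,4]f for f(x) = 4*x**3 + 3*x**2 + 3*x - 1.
39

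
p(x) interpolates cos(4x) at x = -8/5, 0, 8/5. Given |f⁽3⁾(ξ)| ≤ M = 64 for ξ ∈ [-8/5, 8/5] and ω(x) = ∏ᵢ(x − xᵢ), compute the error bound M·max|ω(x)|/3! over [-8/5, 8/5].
32768*sqrt(3)/3375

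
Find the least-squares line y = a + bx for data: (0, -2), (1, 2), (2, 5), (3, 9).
a = -19/10, b = 18/5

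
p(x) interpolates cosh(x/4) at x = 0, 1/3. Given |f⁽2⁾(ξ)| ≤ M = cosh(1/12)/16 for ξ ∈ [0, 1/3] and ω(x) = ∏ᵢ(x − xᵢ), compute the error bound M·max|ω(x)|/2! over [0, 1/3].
cosh(1/12)/1152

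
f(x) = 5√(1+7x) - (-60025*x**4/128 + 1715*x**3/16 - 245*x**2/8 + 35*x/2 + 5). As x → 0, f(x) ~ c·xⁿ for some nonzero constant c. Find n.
5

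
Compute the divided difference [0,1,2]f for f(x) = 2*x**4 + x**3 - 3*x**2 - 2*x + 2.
14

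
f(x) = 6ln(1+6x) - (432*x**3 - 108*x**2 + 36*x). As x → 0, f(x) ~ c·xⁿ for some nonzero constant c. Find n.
4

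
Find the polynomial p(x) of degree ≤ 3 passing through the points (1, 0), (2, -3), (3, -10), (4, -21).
-2*x**2 + 3*x - 1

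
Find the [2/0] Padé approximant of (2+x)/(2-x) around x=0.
x**2/2 + x + 1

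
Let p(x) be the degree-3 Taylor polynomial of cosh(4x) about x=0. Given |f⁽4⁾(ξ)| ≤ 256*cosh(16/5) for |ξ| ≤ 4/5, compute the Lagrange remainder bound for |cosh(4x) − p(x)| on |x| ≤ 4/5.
8192*cosh(16/5)/1875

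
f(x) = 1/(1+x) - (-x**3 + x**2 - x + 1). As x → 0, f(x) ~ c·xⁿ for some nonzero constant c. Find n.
4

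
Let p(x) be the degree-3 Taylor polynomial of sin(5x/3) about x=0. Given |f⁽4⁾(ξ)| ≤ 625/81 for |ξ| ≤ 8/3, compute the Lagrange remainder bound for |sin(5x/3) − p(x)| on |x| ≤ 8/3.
320000/19683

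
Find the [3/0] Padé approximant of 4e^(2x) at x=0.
16*x**3/3 + 8*x**2 + 8*x + 4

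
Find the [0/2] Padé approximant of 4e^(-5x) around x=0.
4/(25*x**2/2 + 5*x + 1)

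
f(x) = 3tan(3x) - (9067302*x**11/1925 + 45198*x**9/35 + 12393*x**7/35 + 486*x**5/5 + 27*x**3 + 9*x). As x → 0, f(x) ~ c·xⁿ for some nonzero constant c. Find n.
13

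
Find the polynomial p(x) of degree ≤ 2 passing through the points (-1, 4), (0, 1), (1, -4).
-x**2 - 4*x + 1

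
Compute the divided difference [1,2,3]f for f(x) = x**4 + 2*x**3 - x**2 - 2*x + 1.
36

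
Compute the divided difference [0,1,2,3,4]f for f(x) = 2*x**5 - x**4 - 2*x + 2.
19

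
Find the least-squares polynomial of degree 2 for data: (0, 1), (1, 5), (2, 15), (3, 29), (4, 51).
39/35 + (34/35)x + (20/7)x²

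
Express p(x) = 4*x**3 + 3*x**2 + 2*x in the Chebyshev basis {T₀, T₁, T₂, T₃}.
(3/2)T₀ + (5)T₁ + (3/2)T₂ + T₃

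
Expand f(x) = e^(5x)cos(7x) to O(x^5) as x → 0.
1 + 5*x - 12*x**2 - 305*x**3/3 - 1081*x**4/6 + O(x**5)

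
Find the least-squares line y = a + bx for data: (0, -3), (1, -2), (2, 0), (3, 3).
a = -7/2, b = 2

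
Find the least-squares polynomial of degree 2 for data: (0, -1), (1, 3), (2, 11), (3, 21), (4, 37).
-31/35 + (69/35)x + (13/7)x²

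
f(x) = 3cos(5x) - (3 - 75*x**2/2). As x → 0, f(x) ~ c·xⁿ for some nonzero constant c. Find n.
4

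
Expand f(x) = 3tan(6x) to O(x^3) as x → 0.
18*x + O(x**3)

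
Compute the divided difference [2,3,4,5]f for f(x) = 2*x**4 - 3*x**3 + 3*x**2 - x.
25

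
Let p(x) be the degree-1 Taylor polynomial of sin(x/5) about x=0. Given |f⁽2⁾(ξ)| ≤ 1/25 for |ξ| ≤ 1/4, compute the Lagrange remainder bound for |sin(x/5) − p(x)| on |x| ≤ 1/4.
1/800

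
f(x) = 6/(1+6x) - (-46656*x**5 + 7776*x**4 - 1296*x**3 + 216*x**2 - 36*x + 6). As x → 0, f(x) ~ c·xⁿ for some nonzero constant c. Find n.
6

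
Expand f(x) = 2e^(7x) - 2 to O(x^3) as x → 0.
14*x + 49*x**2 + O(x**3)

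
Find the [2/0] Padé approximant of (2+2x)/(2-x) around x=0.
3*x**2/4 + 3*x/2 + 1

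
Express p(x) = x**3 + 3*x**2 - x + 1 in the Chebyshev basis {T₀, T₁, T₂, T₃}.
(5/2)T₀ + (-1/4)T₁ + (3/2)T₂ + (1/4)T₃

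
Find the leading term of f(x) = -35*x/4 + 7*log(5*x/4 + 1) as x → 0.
-175*x**2/32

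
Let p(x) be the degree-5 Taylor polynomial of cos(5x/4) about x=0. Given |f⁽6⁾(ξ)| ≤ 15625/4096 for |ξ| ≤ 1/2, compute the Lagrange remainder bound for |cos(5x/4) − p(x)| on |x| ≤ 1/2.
3125/37748736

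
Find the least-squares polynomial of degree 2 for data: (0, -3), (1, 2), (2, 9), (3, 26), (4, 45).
-97/35 + (8/7)x + (19/7)x²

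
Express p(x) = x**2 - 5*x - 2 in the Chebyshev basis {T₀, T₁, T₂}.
(-3/2)T₀ + (-5)T₁ + (1/2)T₂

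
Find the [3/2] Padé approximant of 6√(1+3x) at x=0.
(81*x**3/16 + 243*x**2/8 + 27*x + 6)/(27*x**2/16 + 3*x + 1)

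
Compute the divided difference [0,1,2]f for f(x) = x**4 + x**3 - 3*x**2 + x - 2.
7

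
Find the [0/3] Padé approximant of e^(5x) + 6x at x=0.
1/(-6461*x**3/6 + 217*x**2/2 - 11*x + 1)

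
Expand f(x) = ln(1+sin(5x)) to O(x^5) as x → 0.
5*x - 25*x**2/2 + 125*x**3/6 - 625*x**4/12 + O(x**5)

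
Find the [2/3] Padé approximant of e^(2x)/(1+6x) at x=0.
(157*x**2/455 + 92*x/91 + 1)/(2644*x**3/1365 - 2553*x**2/455 + 456*x/91 + 1)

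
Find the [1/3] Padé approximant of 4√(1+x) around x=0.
(7*x/2 + 4)/(x**3/64 - x**2/16 + 3*x/8 + 1)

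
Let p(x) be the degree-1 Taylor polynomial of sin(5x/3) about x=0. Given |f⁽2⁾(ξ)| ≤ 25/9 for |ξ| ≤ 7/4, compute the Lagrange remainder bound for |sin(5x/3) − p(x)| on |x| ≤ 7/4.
1225/288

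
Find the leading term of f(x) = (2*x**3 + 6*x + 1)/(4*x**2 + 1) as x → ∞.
x/2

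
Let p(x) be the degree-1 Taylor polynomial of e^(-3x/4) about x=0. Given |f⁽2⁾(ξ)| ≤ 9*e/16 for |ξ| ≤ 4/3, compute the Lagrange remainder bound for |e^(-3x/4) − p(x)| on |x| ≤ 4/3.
e/2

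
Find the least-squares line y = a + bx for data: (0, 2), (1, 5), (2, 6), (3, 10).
a = 2, b = 5/2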